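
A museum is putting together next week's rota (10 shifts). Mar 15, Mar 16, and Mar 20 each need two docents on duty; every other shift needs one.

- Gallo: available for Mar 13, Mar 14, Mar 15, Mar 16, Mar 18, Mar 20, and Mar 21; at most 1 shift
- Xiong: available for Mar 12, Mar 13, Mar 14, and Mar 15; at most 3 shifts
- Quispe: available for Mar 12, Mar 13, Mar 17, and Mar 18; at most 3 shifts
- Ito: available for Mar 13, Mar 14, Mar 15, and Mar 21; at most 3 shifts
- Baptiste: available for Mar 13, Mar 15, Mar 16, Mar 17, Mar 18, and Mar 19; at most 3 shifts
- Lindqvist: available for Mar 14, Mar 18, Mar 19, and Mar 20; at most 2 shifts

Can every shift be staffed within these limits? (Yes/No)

No

Total capacity is 15 and 13 slots are needed, so capacity alone doesn't rule it out.
Shifts {Mar 16, Mar 20} need 4 worker-slots in total, but the docents available for any of those shifts (Gallo, Baptiste, and Lindqvist) can supply at most 3 among them. So no valid schedule exists.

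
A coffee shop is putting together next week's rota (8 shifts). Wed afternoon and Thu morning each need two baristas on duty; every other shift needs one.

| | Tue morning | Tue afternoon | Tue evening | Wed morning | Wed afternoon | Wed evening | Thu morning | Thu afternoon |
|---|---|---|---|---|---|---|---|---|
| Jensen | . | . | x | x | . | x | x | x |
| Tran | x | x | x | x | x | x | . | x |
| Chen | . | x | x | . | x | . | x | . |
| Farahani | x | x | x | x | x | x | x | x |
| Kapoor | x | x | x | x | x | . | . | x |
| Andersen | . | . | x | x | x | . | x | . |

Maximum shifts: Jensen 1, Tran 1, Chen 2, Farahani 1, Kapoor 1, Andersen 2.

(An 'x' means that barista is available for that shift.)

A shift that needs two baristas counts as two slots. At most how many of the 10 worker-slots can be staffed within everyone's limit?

8

Total capacity across all baristas is 1+1+2+1+1+2 = 8, and 10 slots are needed, so at most 8 can be filled.
An assignment achieving 8: Tue morning→Tran, Tue afternoon→Chen, Wed morning→Andersen, Wed afternoon→Andersen, Wed evening→Jensen, Thu morning→Chen+Farahani, Thu afternoon→Kapoor.
Loads: Jensen 1/1, Tran 1/1, Chen 2/2, Farahani 1/1, Kapoor 1/1, Andersen 2/2.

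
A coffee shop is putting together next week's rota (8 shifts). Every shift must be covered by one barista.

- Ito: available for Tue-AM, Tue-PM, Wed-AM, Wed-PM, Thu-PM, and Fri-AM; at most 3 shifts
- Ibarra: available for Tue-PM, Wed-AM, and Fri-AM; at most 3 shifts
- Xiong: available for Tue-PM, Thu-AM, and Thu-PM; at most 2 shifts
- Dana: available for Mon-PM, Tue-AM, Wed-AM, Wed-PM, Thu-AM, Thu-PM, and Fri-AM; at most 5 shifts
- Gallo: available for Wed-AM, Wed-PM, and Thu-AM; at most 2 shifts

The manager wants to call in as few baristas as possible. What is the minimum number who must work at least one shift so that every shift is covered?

8 slots to fill and no one can take more than 5, so at least ⌈8/5⌉ = 2 baristas are needed.
Ito and Dana alone can cover everything: Mon-PM→Dana, Tue-AM→Ito, Tue-PM→Ito, Wed-AM→Ito, Wed-PM→Dana, Thu-AM→Dana, Thu-PM→Dana, Fri-AM→Dana.

2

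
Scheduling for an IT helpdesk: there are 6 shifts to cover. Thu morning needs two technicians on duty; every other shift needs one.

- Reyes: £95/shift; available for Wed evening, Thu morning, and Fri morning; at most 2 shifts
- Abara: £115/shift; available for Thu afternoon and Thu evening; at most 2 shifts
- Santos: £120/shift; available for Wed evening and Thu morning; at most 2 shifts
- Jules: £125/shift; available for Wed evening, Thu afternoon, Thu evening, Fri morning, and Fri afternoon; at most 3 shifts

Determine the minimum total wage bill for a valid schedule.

£785

Thu morning can only be covered by Reyes and Santos, so that assignment is forced.
Fri afternoon can only be covered by Jules, so that assignment is forced.
Picking the cheapest available technician for each shift independently would cost £760, but that ignores the shift limits.
An optimal schedule: Wed evening→Santos, Thu morning→Reyes+Santos, Thu afternoon→Abara, Thu evening→Abara, Fri morning→Reyes, Fri afternoon→Jules.
Total: 120 + 95 + 120 + 115 + 115 + 95 + 125 = £785.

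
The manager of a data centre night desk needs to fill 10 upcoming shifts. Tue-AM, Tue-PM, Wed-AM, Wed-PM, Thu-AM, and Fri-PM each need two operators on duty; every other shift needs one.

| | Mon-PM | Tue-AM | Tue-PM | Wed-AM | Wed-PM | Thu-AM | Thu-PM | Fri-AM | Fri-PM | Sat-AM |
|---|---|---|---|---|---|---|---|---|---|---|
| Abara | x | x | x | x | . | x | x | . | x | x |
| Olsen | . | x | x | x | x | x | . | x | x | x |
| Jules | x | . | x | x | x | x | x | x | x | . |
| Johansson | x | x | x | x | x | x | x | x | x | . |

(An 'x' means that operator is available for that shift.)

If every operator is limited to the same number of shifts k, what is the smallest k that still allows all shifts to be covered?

4

With 4 operators and 16 worker-slots to fill, someone must work at least ⌈16/4⌉ = 4 shifts, so k ≥ 4.
k = 4 works: Mon-PM→Abara, Tue-AM→Abara+Olsen, Tue-PM→Olsen+Johansson, Wed-AM→Jules+Johansson, Wed-PM→Olsen+Jules, Thu-AM→Jules+Johansson, Thu-PM→Abara, Fri-AM→Olsen, Fri-PM→Jules+Johansson, Sat-AM→Abara.
Loads: Abara 4, Olsen 4, Jules 4, Johansson 4 — all ≤ 4.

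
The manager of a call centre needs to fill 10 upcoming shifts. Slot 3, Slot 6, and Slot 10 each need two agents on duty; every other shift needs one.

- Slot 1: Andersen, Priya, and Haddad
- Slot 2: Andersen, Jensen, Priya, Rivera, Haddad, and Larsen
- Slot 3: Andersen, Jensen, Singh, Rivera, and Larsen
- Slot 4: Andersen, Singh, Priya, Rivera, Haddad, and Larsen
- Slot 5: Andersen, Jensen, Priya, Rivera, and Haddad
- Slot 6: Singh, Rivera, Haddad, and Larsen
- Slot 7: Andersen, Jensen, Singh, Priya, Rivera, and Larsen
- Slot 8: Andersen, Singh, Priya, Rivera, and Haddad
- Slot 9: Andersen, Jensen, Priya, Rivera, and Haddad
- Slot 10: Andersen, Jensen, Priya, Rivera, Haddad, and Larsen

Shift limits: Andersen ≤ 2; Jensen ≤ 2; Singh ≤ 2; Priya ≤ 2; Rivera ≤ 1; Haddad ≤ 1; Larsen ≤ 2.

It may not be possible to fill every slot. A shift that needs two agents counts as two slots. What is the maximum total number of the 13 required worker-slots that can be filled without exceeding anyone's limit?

Total capacity across all agents is 2+2+2+2+1+1+2 = 12, and 13 slots are needed, so at most 12 can be filled.
An assignment achieving 12: Slot 1→Andersen, Slot 2→Priya, Slot 3→Andersen+Jensen, Slot 4→Haddad, Slot 5→Jensen, Slot 6→Singh+Rivera, Slot 7→Larsen, Slot 8→Singh, Slot 9→Priya, Slot 10→Larsen.
Loads: Andersen 2/2, Jensen 2/2, Singh 2/2, Priya 2/2, Rivera 1/1, Haddad 1/1, Larsen 2/2.

12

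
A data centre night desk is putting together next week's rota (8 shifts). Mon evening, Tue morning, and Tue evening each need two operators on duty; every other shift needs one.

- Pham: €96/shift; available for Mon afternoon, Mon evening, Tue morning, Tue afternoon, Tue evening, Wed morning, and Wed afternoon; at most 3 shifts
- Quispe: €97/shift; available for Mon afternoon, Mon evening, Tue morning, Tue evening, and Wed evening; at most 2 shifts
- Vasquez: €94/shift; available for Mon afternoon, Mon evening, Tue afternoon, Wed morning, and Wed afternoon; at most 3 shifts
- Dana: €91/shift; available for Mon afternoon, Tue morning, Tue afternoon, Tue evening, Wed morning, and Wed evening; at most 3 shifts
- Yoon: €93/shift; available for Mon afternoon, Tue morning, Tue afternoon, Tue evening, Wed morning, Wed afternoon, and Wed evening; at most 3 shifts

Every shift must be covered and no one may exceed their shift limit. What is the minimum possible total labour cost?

€1026

Picking the cheapest available operator for each shift independently would cost €1015, but that ignores the shift limits.
An optimal schedule: Mon afternoon→Vasquez, Mon evening→Vasquez+Pham, Tue morning→Dana+Yoon, Tue afternoon→Dana, Tue evening→Yoon+Pham, Wed morning→Vasquez, Wed afternoon→Yoon, Wed evening→Dana.
Total: 94 + 94 + 96 + 91 + 93 + 91 + 93 + 96 + 94 + 93 + 91 = €1026.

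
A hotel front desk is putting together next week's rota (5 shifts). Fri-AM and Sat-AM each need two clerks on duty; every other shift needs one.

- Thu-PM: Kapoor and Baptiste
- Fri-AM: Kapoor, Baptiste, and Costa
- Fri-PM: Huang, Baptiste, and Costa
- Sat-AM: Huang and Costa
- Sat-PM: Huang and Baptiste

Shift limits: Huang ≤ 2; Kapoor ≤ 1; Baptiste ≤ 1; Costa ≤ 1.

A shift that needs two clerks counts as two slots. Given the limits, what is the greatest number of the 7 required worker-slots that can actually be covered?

Total capacity across all clerks is 2+1+1+1 = 5, and 7 slots are needed, so at most 5 can be filled.
An assignment achieving 5: Thu-PM→Kapoor, Fri-AM→Baptiste, Sat-AM→Huang+Costa, Sat-PM→Huang.
Loads: Huang 2/2, Kapoor 1/1, Baptiste 1/1, Costa 1/1.

5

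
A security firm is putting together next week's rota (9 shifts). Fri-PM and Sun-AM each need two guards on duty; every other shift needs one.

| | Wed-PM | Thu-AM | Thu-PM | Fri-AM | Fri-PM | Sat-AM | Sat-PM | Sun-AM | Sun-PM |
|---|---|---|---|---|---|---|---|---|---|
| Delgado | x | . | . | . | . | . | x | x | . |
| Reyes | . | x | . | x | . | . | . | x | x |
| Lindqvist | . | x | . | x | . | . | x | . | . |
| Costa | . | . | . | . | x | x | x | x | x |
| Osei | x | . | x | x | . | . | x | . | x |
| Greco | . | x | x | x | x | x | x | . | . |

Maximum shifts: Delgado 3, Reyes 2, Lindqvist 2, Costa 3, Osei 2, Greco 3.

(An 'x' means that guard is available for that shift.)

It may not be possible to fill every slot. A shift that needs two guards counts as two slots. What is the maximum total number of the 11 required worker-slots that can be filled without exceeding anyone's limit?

Total capacity across all guards is 3+2+2+3+2+3 = 15, and 11 slots are needed, so at most 11 can be filled.
An assignment achieving 11: Wed-PM→Delgado, Thu-AM→Reyes, Thu-PM→Osei, Fri-AM→Lindqvist, Fri-PM→Costa+Greco, Sat-AM→Costa, Sat-PM→Delgado, Sun-AM→Delgado+Reyes, Sun-PM→Costa.
Loads: Delgado 3/3, Reyes 2/2, Lindqvist 1/2, Costa 3/3, Osei 1/2, Greco 1/3.

11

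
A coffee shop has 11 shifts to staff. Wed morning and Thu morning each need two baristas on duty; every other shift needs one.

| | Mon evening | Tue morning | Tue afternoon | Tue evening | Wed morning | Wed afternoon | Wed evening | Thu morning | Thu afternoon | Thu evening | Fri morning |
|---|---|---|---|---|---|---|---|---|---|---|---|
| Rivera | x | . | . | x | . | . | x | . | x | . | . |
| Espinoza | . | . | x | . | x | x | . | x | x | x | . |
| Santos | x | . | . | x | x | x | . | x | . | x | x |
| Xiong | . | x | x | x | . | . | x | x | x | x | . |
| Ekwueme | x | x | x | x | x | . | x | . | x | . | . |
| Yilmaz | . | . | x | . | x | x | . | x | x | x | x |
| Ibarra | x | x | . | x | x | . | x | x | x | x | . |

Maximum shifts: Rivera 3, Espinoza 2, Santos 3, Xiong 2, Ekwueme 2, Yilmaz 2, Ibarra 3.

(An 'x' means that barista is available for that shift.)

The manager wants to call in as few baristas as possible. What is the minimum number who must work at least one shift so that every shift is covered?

13 slots to fill and no one can take more than 3, so at least ⌈13/3⌉ = 5 baristas are needed.
Rivera, Espinoza, Santos, Xiong, and Ibarra alone can cover everything: Mon evening→Rivera, Tue morning→Xiong, Tue afternoon→Espinoza, Tue evening→Rivera, Wed morning→Santos+Ibarra, Wed afternoon→Espinoza, Wed evening→Rivera, Thu morning→Santos+Ibarra, Thu afternoon→Xiong, Thu evening→Ibarra, Fri morning→Santos.

5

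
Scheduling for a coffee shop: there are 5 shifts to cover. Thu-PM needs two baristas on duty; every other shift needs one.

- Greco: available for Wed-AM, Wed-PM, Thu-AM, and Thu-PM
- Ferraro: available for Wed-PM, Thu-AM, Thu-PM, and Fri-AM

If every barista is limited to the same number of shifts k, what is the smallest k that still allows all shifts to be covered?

3

With 2 baristas and 6 worker-slots to fill, someone must work at least ⌈6/2⌉ = 3 shifts, so k ≥ 3.
k = 3 works: Wed-AM→Greco, Wed-PM→Greco, Thu-AM→Ferraro, Thu-PM→Greco+Ferraro, Fri-AM→Ferraro.
Loads: Greco 3, Ferraro 3 — all ≤ 3.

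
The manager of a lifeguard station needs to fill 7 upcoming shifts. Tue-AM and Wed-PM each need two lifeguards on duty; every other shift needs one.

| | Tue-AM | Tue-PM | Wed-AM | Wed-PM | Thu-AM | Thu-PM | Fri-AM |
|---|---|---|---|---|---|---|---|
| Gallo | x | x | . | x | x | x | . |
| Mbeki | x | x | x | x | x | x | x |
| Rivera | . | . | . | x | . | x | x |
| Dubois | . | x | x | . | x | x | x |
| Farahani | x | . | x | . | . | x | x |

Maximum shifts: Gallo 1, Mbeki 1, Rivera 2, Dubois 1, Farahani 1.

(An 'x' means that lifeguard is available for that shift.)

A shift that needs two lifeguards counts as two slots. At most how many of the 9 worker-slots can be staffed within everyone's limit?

6

Total capacity across all lifeguards is 1+1+2+1+1 = 6, and 9 slots are needed, so at most 6 can be filled.
An assignment achieving 6: Tue-AM→Gallo+Mbeki, Tue-PM→Dubois, Wed-AM→Farahani, Wed-PM→Rivera, Fri-AM→Rivera.
Loads: Gallo 1/1, Mbeki 1/1, Rivera 2/2, Dubois 1/1, Farahani 1/1.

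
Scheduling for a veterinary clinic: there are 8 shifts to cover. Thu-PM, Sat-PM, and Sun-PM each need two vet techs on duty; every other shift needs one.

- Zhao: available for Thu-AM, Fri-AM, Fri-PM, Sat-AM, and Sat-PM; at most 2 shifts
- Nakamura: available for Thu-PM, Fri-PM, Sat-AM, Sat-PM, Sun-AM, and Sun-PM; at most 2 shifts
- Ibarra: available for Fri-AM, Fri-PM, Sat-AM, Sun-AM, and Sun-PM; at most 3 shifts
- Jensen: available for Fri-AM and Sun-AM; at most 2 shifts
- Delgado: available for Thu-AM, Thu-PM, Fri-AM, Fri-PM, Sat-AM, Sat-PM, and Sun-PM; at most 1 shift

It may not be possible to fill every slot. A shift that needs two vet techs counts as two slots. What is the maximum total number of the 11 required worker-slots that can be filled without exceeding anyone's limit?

10

Total capacity across all vet techs is 2+2+3+2+1 = 10, and 11 slots are needed, so at most 10 can be filled.
An assignment achieving 10: Thu-AM→Zhao, Thu-PM→Nakamura+Delgado, Fri-AM→Jensen, Fri-PM→Ibarra, Sat-AM→Ibarra, Sat-PM→Zhao+Nakamura, Sun-AM→Jensen, Sun-PM→Ibarra.
Loads: Zhao 2/2, Nakamura 2/2, Ibarra 3/3, Jensen 2/2, Delgado 1/1.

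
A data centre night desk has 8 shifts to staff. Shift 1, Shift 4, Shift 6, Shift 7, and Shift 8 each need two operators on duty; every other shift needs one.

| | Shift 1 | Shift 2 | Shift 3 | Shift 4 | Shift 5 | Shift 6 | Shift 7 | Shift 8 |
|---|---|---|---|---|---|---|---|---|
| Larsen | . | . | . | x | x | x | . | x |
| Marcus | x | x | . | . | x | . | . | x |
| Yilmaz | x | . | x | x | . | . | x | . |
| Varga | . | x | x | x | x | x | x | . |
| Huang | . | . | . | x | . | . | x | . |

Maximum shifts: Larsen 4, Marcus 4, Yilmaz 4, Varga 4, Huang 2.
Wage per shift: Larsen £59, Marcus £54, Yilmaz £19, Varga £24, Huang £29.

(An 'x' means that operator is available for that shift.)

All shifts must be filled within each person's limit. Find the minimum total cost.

£427

Shift 1 can only be covered by Marcus and Yilmaz, so that assignment is forced.
Shift 6 can only be covered by Larsen and Varga, so that assignment is forced.
Shift 8 can only be covered by Larsen and Marcus, so that assignment is forced.
Picking the cheapest available operator for each shift independently would cost £422, but that ignores the shift limits.
An optimal schedule: Shift 1→Yilmaz+Marcus, Shift 2→Varga, Shift 3→Yilmaz, Shift 4→Yilmaz+Huang, Shift 5→Varga, Shift 6→Varga+Larsen, Shift 7→Yilmaz+Varga, Shift 8→Marcus+Larsen.
Total: 19 + 54 + 24 + 19 + 19 + 29 + 24 + 24 + 59 + 19 + 24 + 54 + 59 = £427.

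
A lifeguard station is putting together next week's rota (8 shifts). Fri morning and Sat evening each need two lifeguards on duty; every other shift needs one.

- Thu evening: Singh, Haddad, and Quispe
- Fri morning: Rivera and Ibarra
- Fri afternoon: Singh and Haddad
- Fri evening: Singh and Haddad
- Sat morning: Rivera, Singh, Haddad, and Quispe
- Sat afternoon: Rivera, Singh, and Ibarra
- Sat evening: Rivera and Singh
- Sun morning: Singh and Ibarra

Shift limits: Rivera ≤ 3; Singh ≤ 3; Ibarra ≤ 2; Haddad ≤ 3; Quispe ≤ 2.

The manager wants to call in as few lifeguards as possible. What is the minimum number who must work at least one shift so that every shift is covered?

4

10 slots to fill and no one can take more than 3, so at least ⌈10/3⌉ = 4 lifeguards are needed.
Rivera, Singh, Ibarra, and Haddad alone can cover everything: Thu evening→Singh, Fri morning→Rivera+Ibarra, Fri afternoon→Singh, Fri evening→Haddad, Sat morning→Haddad, Sat afternoon→Rivera, Sat evening→Rivera+Singh, Sun morning→Ibarra.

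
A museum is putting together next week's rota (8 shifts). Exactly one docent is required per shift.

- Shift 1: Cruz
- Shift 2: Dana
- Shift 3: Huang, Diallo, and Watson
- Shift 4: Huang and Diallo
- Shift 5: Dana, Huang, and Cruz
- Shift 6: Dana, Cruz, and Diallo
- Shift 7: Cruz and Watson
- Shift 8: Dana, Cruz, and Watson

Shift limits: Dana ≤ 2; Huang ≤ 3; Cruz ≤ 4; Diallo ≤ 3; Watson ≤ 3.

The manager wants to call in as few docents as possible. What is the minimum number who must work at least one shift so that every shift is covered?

3

8 slots to fill and no one can take more than 4, so at least ⌈8/4⌉ = 2 docents are needed.
Any 2 docents together have capacity at most 4+3 = 7 < 8 slots, so 2 can never suffice.
Dana, Huang, and Cruz alone can cover everything: Shift 1→Cruz, Shift 2→Dana, Shift 3→Huang, Shift 4→Huang, Shift 5→Huang, Shift 6→Dana, Shift 7→Cruz, Shift 8→Cruz.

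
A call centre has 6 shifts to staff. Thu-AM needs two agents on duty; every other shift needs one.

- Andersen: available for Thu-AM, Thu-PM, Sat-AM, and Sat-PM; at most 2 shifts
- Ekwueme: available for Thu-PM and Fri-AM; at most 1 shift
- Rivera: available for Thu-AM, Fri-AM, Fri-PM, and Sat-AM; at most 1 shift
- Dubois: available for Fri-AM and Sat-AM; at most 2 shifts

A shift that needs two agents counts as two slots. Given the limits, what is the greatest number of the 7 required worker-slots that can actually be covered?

6

Total capacity across all agents is 2+1+1+2 = 6, and 7 slots are needed, so at most 6 can be filled.
An assignment achieving 6: Thu-AM→Andersen, Thu-PM→Ekwueme, Fri-AM→Dubois, Fri-PM→Rivera, Sat-AM→Dubois, Sat-PM→Andersen.
Loads: Andersen 2/2, Ekwueme 1/1, Rivera 1/1, Dubois 2/2.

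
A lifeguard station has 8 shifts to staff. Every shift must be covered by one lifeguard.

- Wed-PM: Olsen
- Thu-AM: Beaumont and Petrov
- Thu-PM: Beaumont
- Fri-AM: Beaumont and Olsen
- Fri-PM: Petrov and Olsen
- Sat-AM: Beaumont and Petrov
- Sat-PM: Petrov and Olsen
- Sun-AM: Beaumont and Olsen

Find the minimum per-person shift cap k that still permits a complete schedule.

3

With 3 lifeguards and 8 worker-slots to fill, someone must work at least ⌈8/3⌉ = 3 shifts, so k ≥ 3.
k = 3 works: Wed-PM→Olsen, Thu-AM→Beaumont, Thu-PM→Beaumont, Fri-AM→Beaumont, Fri-PM→Petrov, Sat-AM→Petrov, Sat-PM→Petrov, Sun-AM→Olsen.
Loads: Beaumont 3, Petrov 3, Olsen 2 — all ≤ 3.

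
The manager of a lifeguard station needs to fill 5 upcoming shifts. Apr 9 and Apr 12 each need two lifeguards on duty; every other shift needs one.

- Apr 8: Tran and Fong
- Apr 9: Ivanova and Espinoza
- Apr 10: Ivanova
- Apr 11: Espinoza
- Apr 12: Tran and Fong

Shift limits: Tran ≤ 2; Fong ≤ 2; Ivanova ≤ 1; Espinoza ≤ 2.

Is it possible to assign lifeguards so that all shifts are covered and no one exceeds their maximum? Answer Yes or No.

Total capacity is 7 and 7 slots are needed, so capacity alone doesn't rule it out.
Shifts {Apr 9, Apr 10} need 3 worker-slots in total, but the lifeguards available for any of those shifts (Ivanova and Espinoza) can supply at most 2 among them. So no valid schedule exists.

No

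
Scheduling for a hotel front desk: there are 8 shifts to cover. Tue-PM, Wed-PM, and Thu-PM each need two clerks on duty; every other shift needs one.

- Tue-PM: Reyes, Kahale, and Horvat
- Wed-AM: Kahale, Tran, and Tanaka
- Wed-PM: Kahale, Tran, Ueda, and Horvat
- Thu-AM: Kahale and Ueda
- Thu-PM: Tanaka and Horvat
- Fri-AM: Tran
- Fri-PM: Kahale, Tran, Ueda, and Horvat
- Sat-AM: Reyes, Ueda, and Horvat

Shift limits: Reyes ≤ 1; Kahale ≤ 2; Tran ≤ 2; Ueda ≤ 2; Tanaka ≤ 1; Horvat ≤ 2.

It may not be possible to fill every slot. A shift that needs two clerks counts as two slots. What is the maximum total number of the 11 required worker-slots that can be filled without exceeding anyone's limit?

Total capacity across all clerks is 1+2+2+2+1+2 = 10, and 11 slots are needed, so at most 10 can be filled.
An assignment achieving 10: Tue-PM→Reyes+Kahale, Wed-AM→Tran, Wed-PM→Ueda+Horvat, Thu-AM→Kahale, Thu-PM→Tanaka+Horvat, Fri-AM→Tran, Sat-AM→Ueda.
Loads: Reyes 1/1, Kahale 2/2, Tran 2/2, Ueda 2/2, Tanaka 1/1, Horvat 2/2.

10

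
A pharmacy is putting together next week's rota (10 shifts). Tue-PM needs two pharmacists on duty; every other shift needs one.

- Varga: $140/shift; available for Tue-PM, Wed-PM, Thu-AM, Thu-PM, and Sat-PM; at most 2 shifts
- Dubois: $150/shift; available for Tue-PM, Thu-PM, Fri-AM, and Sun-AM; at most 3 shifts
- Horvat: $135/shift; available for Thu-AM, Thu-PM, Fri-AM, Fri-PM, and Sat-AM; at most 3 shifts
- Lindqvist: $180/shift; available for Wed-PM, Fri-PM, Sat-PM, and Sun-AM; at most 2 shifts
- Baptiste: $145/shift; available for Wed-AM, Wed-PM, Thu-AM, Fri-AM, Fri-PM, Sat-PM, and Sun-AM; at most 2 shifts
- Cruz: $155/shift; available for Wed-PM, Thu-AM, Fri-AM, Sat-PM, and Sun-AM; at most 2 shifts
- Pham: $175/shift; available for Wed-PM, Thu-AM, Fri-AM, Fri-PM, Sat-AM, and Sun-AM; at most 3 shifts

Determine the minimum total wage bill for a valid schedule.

$1580

Tue-PM can only be covered by Varga and Dubois, so that assignment is forced.
Wed-AM can only be covered by Baptiste, so that assignment is forced.
Picking the cheapest available pharmacist for each shift independently would cost $1535, but that ignores the shift limits.
An optimal schedule: Tue-PM→Varga+Dubois, Wed-AM→Baptiste, Wed-PM→Baptiste, Thu-AM→Cruz, Thu-PM→Horvat, Fri-AM→Dubois, Fri-PM→Horvat, Sat-AM→Horvat, Sat-PM→Varga, Sun-AM→Dubois.
Total: 140 + 150 + 145 + 145 + 155 + 135 + 150 + 135 + 135 + 140 + 150 = $1580.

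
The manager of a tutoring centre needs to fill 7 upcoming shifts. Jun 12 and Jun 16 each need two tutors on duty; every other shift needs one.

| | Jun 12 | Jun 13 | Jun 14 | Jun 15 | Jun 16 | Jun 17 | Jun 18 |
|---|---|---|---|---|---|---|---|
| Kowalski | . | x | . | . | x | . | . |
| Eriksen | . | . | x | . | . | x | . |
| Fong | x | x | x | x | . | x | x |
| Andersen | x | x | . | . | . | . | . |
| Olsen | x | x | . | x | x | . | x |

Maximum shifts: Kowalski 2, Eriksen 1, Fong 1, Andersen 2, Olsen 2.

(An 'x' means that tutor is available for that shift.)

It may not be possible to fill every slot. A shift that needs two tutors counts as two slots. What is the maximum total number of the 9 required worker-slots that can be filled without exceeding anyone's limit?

Total capacity across all tutors is 2+1+1+2+2 = 8, and 9 slots are needed, so at most 8 can be filled.
Shifts {Jun 12, Jun 15, Jun 16, Jun 18} need 6 slots but only Kowalski, Fong, Andersen, and Olsen are available for them, supplying at most 5 — so at least 1 slot must go unfilled.
An assignment achieving 7: Jun 12→Andersen, Jun 13→Kowalski, Jun 14→Eriksen, Jun 15→Fong, Jun 16→Kowalski+Olsen, Jun 18→Olsen.
Loads: Kowalski 2/2, Eriksen 1/1, Fong 1/1, Andersen 1/2, Olsen 2/2.

7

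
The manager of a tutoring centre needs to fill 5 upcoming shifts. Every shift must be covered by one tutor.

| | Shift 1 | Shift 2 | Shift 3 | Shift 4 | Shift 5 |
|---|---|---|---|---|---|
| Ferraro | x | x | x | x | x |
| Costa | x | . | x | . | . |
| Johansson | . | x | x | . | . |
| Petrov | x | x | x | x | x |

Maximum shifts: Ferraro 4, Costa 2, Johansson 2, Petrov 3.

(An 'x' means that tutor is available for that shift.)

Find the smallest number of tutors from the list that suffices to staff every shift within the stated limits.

5 slots to fill and no one can take more than 4, so at least ⌈5/4⌉ = 2 tutors are needed.
Ferraro and Costa alone can cover everything: Shift 1→Ferraro, Shift 2→Ferraro, Shift 3→Costa, Shift 4→Ferraro, Shift 5→Ferraro.

2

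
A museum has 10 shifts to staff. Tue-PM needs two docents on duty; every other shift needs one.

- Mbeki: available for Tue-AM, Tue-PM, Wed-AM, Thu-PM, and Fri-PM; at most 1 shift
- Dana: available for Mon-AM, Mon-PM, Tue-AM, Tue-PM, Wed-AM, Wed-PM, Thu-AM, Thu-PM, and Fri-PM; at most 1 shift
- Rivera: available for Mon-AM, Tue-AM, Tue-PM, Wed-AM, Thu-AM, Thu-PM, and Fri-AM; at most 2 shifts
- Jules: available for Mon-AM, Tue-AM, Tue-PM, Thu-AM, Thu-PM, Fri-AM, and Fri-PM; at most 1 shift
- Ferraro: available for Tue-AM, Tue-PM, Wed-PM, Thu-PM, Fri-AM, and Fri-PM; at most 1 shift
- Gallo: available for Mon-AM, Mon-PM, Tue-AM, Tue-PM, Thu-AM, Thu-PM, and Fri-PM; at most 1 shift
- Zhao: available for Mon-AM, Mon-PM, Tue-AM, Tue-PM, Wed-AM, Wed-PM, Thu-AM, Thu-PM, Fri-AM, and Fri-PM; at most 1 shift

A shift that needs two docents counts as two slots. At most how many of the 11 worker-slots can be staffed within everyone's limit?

8

Total capacity across all docents is 1+1+2+1+1+1+1 = 8, and 11 slots are needed, so at most 8 can be filled.
An assignment achieving 8: Mon-AM→Rivera, Mon-PM→Dana, Tue-AM→Zhao, Wed-AM→Mbeki, Wed-PM→Ferraro, Thu-AM→Jules, Fri-AM→Rivera, Fri-PM→Gallo.
Loads: Mbeki 1/1, Dana 1/1, Rivera 2/2, Jules 1/1, Ferraro 1/1, Gallo 1/1, Zhao 1/1.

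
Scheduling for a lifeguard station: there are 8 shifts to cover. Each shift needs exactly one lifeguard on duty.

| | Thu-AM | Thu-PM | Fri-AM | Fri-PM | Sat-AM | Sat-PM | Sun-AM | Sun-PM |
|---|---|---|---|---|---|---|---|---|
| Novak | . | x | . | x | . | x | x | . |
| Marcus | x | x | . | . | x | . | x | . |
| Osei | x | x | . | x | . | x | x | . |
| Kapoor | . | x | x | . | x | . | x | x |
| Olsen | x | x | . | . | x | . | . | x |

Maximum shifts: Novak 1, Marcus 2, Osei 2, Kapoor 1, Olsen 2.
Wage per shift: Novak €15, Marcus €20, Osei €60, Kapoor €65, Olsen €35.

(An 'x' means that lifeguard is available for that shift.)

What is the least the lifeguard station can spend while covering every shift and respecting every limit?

€310

Fri-AM can only be covered by Kapoor, so that assignment is forced.
Picking the cheapest available lifeguard for each shift independently would cost €200, but that ignores the shift limits.
An optimal schedule: Thu-AM→Marcus, Thu-PM→Olsen, Fri-AM→Kapoor, Fri-PM→Novak, Sat-AM→Marcus, Sat-PM→Osei, Sun-AM→Osei, Sun-PM→Olsen.
Total: 20 + 35 + 65 + 15 + 20 + 60 + 60 + 35 = €310.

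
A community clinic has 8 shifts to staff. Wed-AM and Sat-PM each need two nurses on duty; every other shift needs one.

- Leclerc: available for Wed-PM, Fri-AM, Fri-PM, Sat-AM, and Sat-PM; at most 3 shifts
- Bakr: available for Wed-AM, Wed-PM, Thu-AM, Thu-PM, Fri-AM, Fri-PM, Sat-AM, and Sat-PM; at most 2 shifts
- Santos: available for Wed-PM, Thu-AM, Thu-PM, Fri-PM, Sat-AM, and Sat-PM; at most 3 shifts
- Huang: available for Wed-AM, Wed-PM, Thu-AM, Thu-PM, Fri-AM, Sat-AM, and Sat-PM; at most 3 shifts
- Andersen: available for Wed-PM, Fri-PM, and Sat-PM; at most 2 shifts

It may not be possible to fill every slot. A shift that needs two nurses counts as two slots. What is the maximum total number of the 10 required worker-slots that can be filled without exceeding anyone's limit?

Total capacity across all nurses is 3+2+3+3+2 = 13, and 10 slots are needed, so at most 10 can be filled.
An assignment achieving 10: Wed-AM→Bakr+Huang, Wed-PM→Santos, Thu-AM→Bakr, Thu-PM→Santos, Fri-AM→Leclerc, Fri-PM→Leclerc, Sat-AM→Leclerc, Sat-PM→Santos+Huang.
Loads: Leclerc 3/3, Bakr 2/2, Santos 3/3, Huang 2/3, Andersen 0/2.

10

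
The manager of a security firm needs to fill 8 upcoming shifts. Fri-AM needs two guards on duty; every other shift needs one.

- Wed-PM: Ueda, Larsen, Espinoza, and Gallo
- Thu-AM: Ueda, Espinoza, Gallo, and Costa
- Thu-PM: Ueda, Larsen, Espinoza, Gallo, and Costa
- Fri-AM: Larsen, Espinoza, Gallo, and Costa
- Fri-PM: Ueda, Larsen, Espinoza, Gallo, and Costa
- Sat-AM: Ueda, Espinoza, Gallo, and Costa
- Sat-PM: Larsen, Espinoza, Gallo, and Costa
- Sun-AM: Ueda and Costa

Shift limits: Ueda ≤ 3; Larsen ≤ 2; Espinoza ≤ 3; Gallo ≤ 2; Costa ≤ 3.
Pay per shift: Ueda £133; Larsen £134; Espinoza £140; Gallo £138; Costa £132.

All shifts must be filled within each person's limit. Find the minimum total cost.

Picking the cheapest available guard for each shift independently would cost £1191, but that ignores the shift limits.
An optimal schedule: Wed-PM→Ueda, Thu-AM→Costa, Thu-PM→Ueda, Fri-AM→Larsen+Gallo, Fri-PM→Ueda, Sat-AM→Costa, Sat-PM→Larsen, Sun-AM→Costa.
Total: 133 + 132 + 133 + 134 + 138 + 133 + 132 + 134 + 132 = £1201.

£1201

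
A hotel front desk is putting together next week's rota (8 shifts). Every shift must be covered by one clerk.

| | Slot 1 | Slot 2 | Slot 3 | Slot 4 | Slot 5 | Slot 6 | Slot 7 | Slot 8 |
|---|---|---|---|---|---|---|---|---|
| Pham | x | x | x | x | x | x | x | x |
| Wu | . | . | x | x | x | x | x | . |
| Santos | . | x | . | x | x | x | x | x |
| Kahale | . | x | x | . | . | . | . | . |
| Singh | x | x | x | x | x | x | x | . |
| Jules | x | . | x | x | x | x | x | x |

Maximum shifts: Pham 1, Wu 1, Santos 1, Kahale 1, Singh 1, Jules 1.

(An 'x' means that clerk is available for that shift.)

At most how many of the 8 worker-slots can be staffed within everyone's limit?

6

Total capacity across all clerks is 1+1+1+1+1+1 = 6, and 8 slots are needed, so at most 6 can be filled.
An assignment achieving 6: Slot 1→Pham, Slot 2→Kahale, Slot 3→Wu, Slot 4→Singh, Slot 5→Jules, Slot 8→Santos.
Loads: Pham 1/1, Wu 1/1, Santos 1/1, Kahale 1/1, Singh 1/1, Jules 1/1.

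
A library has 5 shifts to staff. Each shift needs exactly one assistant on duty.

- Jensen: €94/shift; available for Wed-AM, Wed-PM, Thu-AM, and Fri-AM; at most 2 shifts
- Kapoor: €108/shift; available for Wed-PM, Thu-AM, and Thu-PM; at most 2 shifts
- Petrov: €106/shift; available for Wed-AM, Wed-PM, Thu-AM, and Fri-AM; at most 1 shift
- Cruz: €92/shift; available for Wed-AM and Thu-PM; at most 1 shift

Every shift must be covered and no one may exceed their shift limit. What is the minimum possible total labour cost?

€494

Picking the cheapest available assistant for each shift independently would cost €466, but that ignores the shift limits.
An optimal schedule: Wed-AM→Jensen, Wed-PM→Petrov, Thu-AM→Kapoor, Thu-PM→Cruz, Fri-AM→Jensen.
Total: 94 + 106 + 108 + 92 + 94 = €494.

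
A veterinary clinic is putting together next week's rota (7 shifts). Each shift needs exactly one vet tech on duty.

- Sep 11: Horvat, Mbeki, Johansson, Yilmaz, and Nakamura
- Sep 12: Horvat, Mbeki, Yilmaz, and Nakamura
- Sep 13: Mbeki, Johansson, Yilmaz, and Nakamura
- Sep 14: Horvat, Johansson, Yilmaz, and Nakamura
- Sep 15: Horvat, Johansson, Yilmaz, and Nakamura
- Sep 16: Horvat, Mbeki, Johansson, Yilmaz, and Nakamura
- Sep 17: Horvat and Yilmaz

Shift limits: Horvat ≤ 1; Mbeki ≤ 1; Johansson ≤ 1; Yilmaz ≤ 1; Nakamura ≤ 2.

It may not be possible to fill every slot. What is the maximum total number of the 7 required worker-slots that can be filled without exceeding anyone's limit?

6

Total capacity across all vet techs is 1+1+1+1+2 = 6, and 7 slots are needed, so at most 6 can be filled.
An assignment achieving 6: Sep 11→Nakamura, Sep 12→Mbeki, Sep 13→Johansson, Sep 14→Yilmaz, Sep 15→Nakamura, Sep 17→Horvat.
Loads: Horvat 1/1, Mbeki 1/1, Johansson 1/1, Yilmaz 1/1, Nakamura 2/2.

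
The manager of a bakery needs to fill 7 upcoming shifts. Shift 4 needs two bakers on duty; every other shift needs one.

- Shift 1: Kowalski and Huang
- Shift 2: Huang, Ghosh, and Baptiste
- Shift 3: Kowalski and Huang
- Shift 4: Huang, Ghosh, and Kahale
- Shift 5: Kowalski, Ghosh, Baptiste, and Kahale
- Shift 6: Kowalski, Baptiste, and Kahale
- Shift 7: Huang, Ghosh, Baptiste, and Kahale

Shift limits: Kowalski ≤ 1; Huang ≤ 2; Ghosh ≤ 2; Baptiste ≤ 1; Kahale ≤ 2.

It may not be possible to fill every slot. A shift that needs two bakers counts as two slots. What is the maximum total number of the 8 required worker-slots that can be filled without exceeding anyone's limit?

8

Total capacity across all bakers is 1+2+2+1+2 = 8, and 8 slots are needed, so at most 8 can be filled.
An assignment achieving 8: Shift 1→Kowalski, Shift 2→Huang, Shift 3→Huang, Shift 4→Ghosh+Kahale, Shift 5→Ghosh, Shift 6→Baptiste, Shift 7→Kahale.
Loads: Kowalski 1/1, Huang 2/2, Ghosh 2/2, Baptiste 1/1, Kahale 2/2.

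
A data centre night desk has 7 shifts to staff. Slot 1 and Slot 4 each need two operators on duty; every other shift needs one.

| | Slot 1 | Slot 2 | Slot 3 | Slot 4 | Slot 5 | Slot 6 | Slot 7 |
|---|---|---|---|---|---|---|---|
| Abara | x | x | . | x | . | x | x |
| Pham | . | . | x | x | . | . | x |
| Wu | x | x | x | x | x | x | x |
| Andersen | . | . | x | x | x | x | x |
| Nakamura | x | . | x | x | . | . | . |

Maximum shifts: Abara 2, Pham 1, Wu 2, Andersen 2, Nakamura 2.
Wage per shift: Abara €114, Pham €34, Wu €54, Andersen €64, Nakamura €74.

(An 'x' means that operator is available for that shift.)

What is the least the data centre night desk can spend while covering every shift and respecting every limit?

€646

Picking the cheapest available operator for each shift independently would cost €446, but that ignores the shift limits.
An optimal schedule: Slot 1→Abara+Wu, Slot 2→Abara, Slot 3→Nakamura, Slot 4→Andersen+Nakamura, Slot 5→Wu, Slot 6→Andersen, Slot 7→Pham.
Total: 114 + 54 + 114 + 74 + 64 + 74 + 54 + 64 + 34 = €646.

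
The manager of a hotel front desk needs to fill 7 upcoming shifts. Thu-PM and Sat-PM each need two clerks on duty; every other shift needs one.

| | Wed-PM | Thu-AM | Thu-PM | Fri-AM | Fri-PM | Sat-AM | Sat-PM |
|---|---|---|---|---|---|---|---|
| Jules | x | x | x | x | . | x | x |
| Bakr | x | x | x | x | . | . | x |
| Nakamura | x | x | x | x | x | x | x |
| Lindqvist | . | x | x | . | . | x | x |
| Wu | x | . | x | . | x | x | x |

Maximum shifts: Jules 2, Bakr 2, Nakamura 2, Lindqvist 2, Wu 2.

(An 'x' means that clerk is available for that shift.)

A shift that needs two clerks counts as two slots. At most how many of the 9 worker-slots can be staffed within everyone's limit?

Total capacity across all clerks is 2+2+2+2+2 = 10, and 9 slots are needed, so at most 9 can be filled.
An assignment achieving 9: Wed-PM→Jules, Thu-AM→Bakr, Thu-PM→Bakr+Lindqvist, Fri-AM→Jules, Fri-PM→Nakamura, Sat-AM→Nakamura, Sat-PM→Lindqvist+Wu.
Loads: Jules 2/2, Bakr 2/2, Nakamura 2/2, Lindqvist 2/2, Wu 1/2.

9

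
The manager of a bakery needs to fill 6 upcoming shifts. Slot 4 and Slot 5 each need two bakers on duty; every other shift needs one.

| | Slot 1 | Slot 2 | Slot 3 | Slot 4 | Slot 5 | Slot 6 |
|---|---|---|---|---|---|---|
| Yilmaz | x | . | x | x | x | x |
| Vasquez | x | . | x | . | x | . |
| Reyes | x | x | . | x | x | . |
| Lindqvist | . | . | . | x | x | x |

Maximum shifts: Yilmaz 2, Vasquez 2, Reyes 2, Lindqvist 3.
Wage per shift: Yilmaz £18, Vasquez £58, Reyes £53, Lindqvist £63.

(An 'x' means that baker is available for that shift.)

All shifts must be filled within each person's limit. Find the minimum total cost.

Slot 2 can only be covered by Reyes, so that assignment is forced.
Picking the cheapest available baker for each shift independently would cost £249, but that ignores the shift limits.
An optimal schedule: Slot 1→Vasquez, Slot 2→Reyes, Slot 3→Yilmaz, Slot 4→Reyes+Lindqvist, Slot 5→Vasquez+Lindqvist, Slot 6→Yilmaz.
Total: 58 + 53 + 18 + 53 + 63 + 58 + 63 + 18 = £384.

£384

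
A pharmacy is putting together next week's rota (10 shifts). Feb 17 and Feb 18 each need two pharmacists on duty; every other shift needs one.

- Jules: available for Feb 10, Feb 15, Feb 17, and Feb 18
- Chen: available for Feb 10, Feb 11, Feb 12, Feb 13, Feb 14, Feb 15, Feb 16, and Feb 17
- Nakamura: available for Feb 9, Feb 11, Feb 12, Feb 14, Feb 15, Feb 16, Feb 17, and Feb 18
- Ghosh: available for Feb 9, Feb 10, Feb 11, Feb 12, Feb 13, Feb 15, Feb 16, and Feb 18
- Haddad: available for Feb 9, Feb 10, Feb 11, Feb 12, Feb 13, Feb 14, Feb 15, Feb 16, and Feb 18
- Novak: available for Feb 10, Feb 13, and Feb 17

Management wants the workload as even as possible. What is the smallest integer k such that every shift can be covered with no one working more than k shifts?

2

With 6 pharmacists and 12 worker-slots to fill, someone must work at least ⌈12/6⌉ = 2 shifts, so k ≥ 2.
k = 2 works: Feb 9→Nakamura, Feb 10→Novak, Feb 11→Chen, Feb 12→Nakamura, Feb 13→Ghosh, Feb 14→Chen, Feb 15→Haddad, Feb 16→Ghosh, Feb 17→Jules+Novak, Feb 18→Jules+Haddad.
Loads: Jules 2, Chen 2, Nakamura 2, Ghosh 2, Haddad 2, Novak 2 — all ≤ 2.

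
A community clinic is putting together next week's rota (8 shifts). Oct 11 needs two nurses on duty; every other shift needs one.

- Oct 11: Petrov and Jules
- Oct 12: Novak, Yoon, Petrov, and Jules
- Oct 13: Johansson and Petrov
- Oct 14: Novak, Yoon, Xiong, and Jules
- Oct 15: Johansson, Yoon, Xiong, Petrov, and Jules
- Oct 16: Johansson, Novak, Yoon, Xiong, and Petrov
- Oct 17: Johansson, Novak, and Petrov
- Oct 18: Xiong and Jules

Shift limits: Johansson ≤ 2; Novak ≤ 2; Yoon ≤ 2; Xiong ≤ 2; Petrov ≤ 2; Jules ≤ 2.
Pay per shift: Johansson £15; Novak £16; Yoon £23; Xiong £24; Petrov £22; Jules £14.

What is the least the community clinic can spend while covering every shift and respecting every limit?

£157

Oct 11 can only be covered by Petrov and Jules, so that assignment is forced.
Picking the cheapest available nurse for each shift independently would cost £137, but that ignores the shift limits.
An optimal schedule: Oct 11→Jules+Petrov, Oct 12→Novak, Oct 13→Johansson, Oct 14→Novak, Oct 15→Petrov, Oct 16→Yoon, Oct 17→Johansson, Oct 18→Jules.
Total: 14 + 22 + 16 + 15 + 16 + 22 + 23 + 15 + 14 = £157.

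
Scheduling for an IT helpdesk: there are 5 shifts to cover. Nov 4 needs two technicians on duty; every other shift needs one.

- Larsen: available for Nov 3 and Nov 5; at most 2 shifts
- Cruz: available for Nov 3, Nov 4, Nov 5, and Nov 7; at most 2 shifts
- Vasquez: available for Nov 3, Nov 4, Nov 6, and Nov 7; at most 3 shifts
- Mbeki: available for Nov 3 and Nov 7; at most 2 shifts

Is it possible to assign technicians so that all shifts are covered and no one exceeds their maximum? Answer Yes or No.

Nov 4 can only be covered by Cruz and Vasquez, so that assignment is forced.
Nov 6 can only be covered by Vasquez, so that assignment is forced.
One valid schedule: Nov 3→Larsen, Nov 4→Cruz+Vasquez, Nov 5→Larsen, Nov 6→Vasquez, Nov 7→Cruz.
Loads: Larsen 2/2, Cruz 2/2, Vasquez 2/3, Mbeki 0/2 — all within limits.

Yes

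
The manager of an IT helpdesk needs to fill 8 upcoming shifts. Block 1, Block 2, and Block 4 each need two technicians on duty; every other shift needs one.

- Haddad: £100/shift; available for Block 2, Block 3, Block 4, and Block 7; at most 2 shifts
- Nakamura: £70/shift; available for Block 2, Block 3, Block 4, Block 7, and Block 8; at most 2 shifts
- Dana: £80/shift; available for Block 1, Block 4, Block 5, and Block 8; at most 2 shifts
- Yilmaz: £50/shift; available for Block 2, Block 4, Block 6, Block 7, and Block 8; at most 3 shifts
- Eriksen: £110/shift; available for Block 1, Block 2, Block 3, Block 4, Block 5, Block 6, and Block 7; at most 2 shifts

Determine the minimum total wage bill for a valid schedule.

Block 1 can only be covered by Dana and Eriksen, so that assignment is forced.
Picking the cheapest available technician for each shift independently would cost £730, but that ignores the shift limits.
An optimal schedule: Block 1→Dana+Eriksen, Block 2→Nakamura+Yilmaz, Block 3→Haddad, Block 4→Yilmaz+Eriksen, Block 5→Dana, Block 6→Yilmaz, Block 7→Haddad, Block 8→Nakamura.
Total: 80 + 110 + 70 + 50 + 100 + 50 + 110 + 80 + 50 + 100 + 70 = £870.

£870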